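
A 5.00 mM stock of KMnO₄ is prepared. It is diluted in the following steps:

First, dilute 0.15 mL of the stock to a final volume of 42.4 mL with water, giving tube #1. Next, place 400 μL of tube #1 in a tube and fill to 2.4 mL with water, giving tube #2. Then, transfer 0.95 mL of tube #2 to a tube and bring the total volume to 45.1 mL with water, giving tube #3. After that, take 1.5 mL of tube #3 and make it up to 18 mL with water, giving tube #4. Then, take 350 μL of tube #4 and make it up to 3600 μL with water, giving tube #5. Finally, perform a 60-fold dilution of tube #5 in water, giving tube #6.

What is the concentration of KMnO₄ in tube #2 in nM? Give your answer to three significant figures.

Step 1: 0.15 mL brought to 42.4 mL → factor 42.4/0.15 = 282.67
Step 2: 400 μL brought to 2.4 mL → factor 2400/400 = 6
Dilution factor through tube #2 = 282.67 × 6 = 1696
[tube #2] = 5.00 mM / 1696 = 0.002948 mM = 2.95 × 10^3 nM

2.95 × 10^3 nM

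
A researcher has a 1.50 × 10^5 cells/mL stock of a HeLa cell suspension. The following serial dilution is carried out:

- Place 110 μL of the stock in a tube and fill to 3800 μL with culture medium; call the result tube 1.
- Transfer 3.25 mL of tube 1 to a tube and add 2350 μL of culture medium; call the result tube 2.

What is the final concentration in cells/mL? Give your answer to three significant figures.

2.52 × 10^3 cells/mL

Step 1: 110 μL brought to 3800 μL → factor 3800/110 = 34.545
Step 2: 3.25 mL + 2350 μL = 5.6 mL total → factor 5.6/3.25 = 1.7231
Overall dilution factor = 34.545 × 1.7231 = 59.524
Final = 1.50 × 10^5 cells/mL / 59.524 = 2.52 × 10^3 cells/mL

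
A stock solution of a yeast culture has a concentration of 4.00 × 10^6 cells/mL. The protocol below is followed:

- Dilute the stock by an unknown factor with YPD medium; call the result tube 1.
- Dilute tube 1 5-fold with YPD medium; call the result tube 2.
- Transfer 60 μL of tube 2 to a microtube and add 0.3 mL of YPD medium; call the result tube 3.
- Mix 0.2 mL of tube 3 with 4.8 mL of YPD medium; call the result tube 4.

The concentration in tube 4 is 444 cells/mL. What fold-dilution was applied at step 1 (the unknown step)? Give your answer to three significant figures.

12.0-fold

Step 1: unknown factor x
Step 2: 5-fold → factor 5
Step 3: 60 μL + 0.3 mL = 360 μL total → factor 360/60 = 6
Step 4: 0.2 mL + 4.8 mL = 5 mL total → factor 5/0.2 = 25
Product of known-step factors = 750
Overall factor = 4.00 × 10^6 cells/mL / (444 cells/mL) = 9009
x = 9009 / 750 = 12.0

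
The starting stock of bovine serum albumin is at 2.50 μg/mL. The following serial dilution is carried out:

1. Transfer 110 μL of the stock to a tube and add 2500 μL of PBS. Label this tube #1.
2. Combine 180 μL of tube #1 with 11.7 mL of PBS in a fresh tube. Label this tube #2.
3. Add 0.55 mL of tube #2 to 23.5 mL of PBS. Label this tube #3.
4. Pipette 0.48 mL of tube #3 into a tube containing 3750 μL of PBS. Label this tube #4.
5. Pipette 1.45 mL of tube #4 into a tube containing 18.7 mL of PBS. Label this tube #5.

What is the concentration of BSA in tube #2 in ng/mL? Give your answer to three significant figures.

Step 1: 110 μL + 2500 μL = 2610 μL total → factor 2610/110 = 23.727
Step 2: 180 μL + 11.7 mL = 11880 μL total → factor 11880/180 = 66
Dilution factor through tube #2 = 23.727 × 66 = 1566
[tube #2] = 2.50 μg/mL / 1566 = 0.001596 μg/mL = 1.60 ng/mL

1.60 ng/mL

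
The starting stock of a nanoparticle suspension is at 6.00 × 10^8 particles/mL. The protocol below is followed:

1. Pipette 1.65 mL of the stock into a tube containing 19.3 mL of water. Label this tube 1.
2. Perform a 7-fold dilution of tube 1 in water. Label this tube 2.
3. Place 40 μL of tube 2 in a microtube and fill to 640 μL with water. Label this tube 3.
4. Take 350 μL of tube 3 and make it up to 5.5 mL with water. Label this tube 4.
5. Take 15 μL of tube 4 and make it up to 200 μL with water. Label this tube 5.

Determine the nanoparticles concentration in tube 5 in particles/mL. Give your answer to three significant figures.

2.01 × 10^3 particles/mL

Step 1: 1.65 mL + 19.3 mL = 20.95 mL total → factor 20.95/1.65 = 12.697
Step 2: 7-fold → factor 7
Step 3: 40 μL brought to 640 μL → factor 640/40 = 16
Step 4: 350 μL brought to 5.5 mL → factor 5500/350 = 15.714
Step 5: 15 μL brought to 200 μL → factor 200/15 = 13.333
Overall dilution factor = 12.697 × 7 × 16 × 15.714 × 13.333 = 2.9796 × 10^5
Final = 6.00 × 10^8 particles/mL / 2.9796 × 10^5 = 2.01 × 10^3 particles/mL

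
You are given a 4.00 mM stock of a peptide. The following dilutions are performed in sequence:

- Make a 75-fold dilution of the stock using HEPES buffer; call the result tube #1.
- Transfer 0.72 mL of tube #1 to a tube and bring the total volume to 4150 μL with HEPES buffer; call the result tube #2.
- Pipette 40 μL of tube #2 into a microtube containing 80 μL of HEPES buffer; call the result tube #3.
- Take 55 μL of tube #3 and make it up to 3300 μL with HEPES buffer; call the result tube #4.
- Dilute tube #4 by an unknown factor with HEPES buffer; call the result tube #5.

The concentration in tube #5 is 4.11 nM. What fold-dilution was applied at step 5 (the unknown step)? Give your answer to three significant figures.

Step 1: 75-fold → factor 75
Step 2: 0.72 mL brought to 4150 μL → factor 4.15/0.72 = 5.7639
Step 3: 40 μL + 80 μL = 120 μL total → factor 120/40 = 3
Step 4: 55 μL brought to 3300 μL → factor 3300/55 = 60
Step 5: unknown factor x
Product of known-step factors = 77812
Overall factor = 4.00 mM / (4.11 nM) = 9.7324 × 10^5
x = 9.7324 × 10^5 / 77812 = 12.5

12.5-fold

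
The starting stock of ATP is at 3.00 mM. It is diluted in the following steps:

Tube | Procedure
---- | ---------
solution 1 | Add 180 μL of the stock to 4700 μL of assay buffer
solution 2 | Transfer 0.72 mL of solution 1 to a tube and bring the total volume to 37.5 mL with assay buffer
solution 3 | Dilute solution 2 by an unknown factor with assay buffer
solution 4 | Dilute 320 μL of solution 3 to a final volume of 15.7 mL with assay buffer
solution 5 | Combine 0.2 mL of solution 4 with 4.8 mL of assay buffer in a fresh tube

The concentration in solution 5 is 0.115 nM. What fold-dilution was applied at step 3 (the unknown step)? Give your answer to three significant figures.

Step 1: 180 μL + 4700 μL = 4880 μL total → factor 4880/180 = 27.111
Step 2: 0.72 mL brought to 37.5 mL → factor 37.5/0.72 = 52.083
Step 3: unknown factor x
Step 4: 320 μL brought to 15.7 mL → factor 15700/320 = 49.062
Step 5: 0.2 mL + 4.8 mL = 5 mL total → factor 5/0.2 = 25
Product of known-step factors = 1.732 × 10^6
Overall factor = 3.00 mM / (0.115 nM) = 2.6087 × 10^7
x = 2.6087 × 10^7 / 1.732 × 10^6 = 15.1

15.1-fold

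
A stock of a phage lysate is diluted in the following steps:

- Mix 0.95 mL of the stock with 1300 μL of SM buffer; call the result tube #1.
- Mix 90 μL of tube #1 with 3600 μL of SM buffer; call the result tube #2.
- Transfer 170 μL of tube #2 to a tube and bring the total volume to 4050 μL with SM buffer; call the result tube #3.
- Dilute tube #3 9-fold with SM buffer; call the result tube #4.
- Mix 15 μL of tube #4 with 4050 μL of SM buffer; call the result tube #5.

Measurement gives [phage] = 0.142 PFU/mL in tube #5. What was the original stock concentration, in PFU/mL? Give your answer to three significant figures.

Step 1: 0.95 mL + 1300 μL = 2.25 mL total → factor 2.25/0.95 = 2.3684
Step 2: 90 μL + 3600 μL = 3690 μL total → factor 3690/90 = 41
Step 3: 170 μL brought to 4050 μL → factor 4050/170 = 23.824
Step 4: 9-fold → factor 9
Step 5: 15 μL + 4050 μL = 4065 μL total → factor 4065/15 = 271
Overall dilution factor = 2.3684 × 41 × 23.824 × 9 × 271 = 5.6424 × 10^6
Stock = 0.142 PFU/mL × 5.6424 × 10^6 = 8.01 × 10^5 PFU/mL

8.01 × 10^5 PFU/mL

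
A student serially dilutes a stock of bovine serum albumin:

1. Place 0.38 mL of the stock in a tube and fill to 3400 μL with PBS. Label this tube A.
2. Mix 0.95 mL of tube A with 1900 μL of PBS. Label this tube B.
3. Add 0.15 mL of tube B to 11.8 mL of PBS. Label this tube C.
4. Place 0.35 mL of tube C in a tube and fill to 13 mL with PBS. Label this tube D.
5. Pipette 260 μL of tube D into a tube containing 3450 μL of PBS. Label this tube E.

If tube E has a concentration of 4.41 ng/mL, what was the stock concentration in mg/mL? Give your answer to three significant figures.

5.00 mg/mL

Step 1: 0.38 mL brought to 3400 μL → factor 3.4/0.38 = 8.9474
Step 2: 0.95 mL + 1900 μL = 2.85 mL total → factor 2.85/0.95 = 3
Step 3: 0.15 mL + 11.8 mL = 11.95 mL total → factor 11.95/0.15 = 79.667
Step 4: 0.35 mL brought to 13 mL → factor 13/0.35 = 37.143
Step 5: 260 μL + 3450 μL = 3710 μL total → factor 3710/260 = 14.269
Overall dilution factor = 8.9474 × 3 × 79.667 × 37.143 × 14.269 = 1.1334 × 10^6
Stock = 4.41 ng/mL × 1.1334 × 10^6 = 4.998 × 10^6 ng/mL = 5.00 mg/mL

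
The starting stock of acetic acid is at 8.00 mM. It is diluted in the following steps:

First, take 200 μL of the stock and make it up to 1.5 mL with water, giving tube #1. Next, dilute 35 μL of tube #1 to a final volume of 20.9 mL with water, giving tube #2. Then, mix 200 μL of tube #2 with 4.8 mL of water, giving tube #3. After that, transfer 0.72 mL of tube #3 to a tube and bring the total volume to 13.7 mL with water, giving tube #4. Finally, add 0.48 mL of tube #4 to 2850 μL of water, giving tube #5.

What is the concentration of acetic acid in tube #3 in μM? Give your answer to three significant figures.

Step 1: 200 μL brought to 1.5 mL → factor 1500/200 = 7.5
Step 2: 35 μL brought to 20.9 mL → factor 20900/35 = 597.14
Step 3: 200 μL + 4.8 mL = 5000 μL total → factor 5000/200 = 25
Dilution factor through tube #3 = 7.5 × 597.14 × 25 = 1.1196 × 10^5
[tube #3] = 8.00 mM / 1.1196 × 10^5 = 7.145 × 10^-5 mM = 0.0715 μM

0.0715 μM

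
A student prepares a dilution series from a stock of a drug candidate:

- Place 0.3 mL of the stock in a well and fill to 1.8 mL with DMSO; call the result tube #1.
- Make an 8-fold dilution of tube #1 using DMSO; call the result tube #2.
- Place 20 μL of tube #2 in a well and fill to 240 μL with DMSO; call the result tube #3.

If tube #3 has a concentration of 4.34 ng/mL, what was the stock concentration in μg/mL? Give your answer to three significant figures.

Step 1: 0.3 mL brought to 1.8 mL → factor 1.8/0.3 = 6
Step 2: 8-fold → factor 8
Step 3: 20 μL brought to 240 μL → factor 240/20 = 12
Overall dilution factor = 6 × 8 × 12 = 576
Stock = 4.34 ng/mL × 576 = 2500 ng/mL = 2.50 μg/mL

2.50 μg/mL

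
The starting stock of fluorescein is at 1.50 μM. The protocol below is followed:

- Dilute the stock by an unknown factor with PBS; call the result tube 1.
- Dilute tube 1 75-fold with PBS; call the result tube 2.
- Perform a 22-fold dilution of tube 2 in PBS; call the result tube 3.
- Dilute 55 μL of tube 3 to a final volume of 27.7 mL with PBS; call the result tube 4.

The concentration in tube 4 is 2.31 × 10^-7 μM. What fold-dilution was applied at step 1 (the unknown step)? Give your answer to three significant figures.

Step 1: unknown factor x
Step 2: 75-fold → factor 75
Step 3: 22-fold → factor 22
Step 4: 55 μL brought to 27.7 mL → factor 27700/55 = 503.64
Product of known-step factors = 8.31 × 10^5
Overall factor = 1.50 μM / (2.31 × 10^-7 μM) = 6.4935 × 10^6
x = 6.4935 × 10^6 / 8.31 × 10^5 = 7.81

7.81-fold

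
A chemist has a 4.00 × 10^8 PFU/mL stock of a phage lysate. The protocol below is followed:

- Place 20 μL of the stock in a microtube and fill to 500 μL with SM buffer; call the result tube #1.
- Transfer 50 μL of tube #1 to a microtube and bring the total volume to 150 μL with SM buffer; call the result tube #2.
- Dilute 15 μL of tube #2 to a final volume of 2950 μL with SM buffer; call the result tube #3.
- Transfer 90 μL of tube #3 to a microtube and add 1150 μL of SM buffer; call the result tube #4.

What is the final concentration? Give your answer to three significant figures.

Step 1: 20 μL brought to 500 μL → factor 500/20 = 25
Step 2: 50 μL brought to 150 μL → factor 150/50 = 3
Step 3: 15 μL brought to 2950 μL → factor 2950/15 = 196.67
Step 4: 90 μL + 1150 μL = 1240 μL total → factor 1240/90 = 13.778
Overall dilution factor = 25 × 3 × 196.67 × 13.778 = 2.0322 × 10^5
Final = 4.00 × 10^8 PFU/mL / 2.0322 × 10^5 = 1.97 × 10^3 PFU/mL

1.97 × 10^3 PFU/mL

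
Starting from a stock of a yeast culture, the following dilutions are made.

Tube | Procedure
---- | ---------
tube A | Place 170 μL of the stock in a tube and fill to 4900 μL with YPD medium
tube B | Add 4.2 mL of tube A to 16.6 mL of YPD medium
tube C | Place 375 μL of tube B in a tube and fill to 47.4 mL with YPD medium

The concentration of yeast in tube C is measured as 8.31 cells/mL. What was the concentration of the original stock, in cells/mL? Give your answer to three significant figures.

1.50 × 10^5 cells/mL

Step 1: 170 μL brought to 4900 μL → factor 4900/170 = 28.824
Step 2: 4.2 mL + 16.6 mL = 20.8 mL total → factor 20.8/4.2 = 4.9524
Step 3: 375 μL brought to 47.4 mL → factor 47400/375 = 126.4
Overall dilution factor = 28.824 × 4.9524 × 126.4 = 18043
Stock = 8.31 cells/mL × 18043 = 1.50 × 10^5 cells/mL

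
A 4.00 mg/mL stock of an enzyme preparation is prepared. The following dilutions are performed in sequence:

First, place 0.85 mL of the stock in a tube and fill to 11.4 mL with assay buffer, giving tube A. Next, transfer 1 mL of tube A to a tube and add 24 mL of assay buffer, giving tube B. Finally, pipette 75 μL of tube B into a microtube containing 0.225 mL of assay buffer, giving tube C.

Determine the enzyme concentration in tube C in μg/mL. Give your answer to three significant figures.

2.98 μg/mL

Step 1: 0.85 mL brought to 11.4 mL → factor 11.4/0.85 = 13.412
Step 2: 1 mL + 24 mL = 25 mL total → factor 25/1 = 25
Step 3: 75 μL + 0.225 mL = 300 μL total → factor 300/75 = 4
Overall dilution factor = 13.412 × 25 × 4 = 1341.2
Final = 4.00 mg/mL / 1341.2 = 0.002982 mg/mL = 2.98 μg/mL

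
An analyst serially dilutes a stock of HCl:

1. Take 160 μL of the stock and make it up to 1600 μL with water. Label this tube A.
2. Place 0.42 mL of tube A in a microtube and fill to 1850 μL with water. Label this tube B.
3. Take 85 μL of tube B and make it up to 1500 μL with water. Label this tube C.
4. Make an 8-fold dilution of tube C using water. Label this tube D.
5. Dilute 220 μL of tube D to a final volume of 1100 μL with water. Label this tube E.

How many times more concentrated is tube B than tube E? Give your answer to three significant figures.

706

Step 1: 160 μL brought to 1600 μL → factor 1600/160 = 10
Step 2: 0.42 mL brought to 1850 μL → factor 1.85/0.42 = 4.4048
Step 3: 85 μL brought to 1500 μL → factor 1500/85 = 17.647
Step 4: 8-fold → factor 8
Step 5: 220 μL brought to 1100 μL → factor 1100/220 = 5
Dilution factor to tube B = 44.048; to tube E = 31092
[tube B]/[tube E] = (factor to tube E)/(factor to tube B) = 31092/44.048 = 706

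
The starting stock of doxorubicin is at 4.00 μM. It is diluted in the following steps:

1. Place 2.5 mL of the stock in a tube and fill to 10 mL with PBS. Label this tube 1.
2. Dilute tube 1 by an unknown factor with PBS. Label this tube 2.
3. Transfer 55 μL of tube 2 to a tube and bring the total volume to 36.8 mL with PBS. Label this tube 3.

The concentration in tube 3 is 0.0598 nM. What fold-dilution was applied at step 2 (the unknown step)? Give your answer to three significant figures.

25.0-fold

Step 1: 2.5 mL brought to 10 mL → factor 10/2.5 = 4
Step 2: unknown factor x
Step 3: 55 μL brought to 36.8 mL → factor 36800/55 = 669.09
Product of known-step factors = 2676.4
Overall factor = 4.00 μM / (0.0598 nM) = 66890
x = 66890 / 2676.4 = 25.0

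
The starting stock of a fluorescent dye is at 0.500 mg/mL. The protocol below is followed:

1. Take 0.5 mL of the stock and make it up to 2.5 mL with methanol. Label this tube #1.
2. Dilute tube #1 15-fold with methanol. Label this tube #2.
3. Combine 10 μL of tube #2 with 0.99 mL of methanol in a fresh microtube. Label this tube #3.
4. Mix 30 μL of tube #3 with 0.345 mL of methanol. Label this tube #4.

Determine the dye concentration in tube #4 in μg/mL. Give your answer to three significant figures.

Step 1: 0.5 mL brought to 2.5 mL → factor 2.5/0.5 = 5
Step 2: 15-fold → factor 15
Step 3: 10 μL + 0.99 mL = 1000 μL total → factor 1000/10 = 100
Step 4: 30 μL + 0.345 mL = 375 μL total → factor 375/30 = 12.5
Overall dilution factor = 5 × 15 × 100 × 12.5 = 93750
Final = 0.500 mg/mL / 93750 = 5.333 × 10^-6 mg/mL = 0.00533 μg/mL

0.00533 μg/mL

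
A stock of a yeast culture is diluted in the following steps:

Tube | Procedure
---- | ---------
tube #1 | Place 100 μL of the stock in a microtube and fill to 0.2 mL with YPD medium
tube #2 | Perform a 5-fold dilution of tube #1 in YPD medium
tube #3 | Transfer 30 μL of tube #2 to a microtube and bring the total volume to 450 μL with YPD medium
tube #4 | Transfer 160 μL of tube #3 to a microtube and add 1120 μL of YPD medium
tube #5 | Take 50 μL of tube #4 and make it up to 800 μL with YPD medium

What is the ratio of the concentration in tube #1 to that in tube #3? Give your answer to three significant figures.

Step 1: 100 μL brought to 0.2 mL → factor 200/100 = 2
Step 2: 5-fold → factor 5
Step 3: 30 μL brought to 450 μL → factor 450/30 = 15
Dilution factor to tube #1 = 2; to tube #3 = 150
[tube #1]/[tube #3] = (factor to tube #3)/(factor to tube #1) = 150/2 = 75.0

75.0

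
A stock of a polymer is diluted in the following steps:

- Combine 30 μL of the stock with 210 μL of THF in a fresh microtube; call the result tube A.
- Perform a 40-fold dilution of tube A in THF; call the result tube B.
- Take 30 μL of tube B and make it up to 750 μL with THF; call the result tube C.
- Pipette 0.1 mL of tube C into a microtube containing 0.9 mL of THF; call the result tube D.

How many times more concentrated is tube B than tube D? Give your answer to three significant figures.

Step 1: 30 μL + 210 μL = 240 μL total → factor 240/30 = 8
Step 2: 40-fold → factor 40
Step 3: 30 μL brought to 750 μL → factor 750/30 = 25
Step 4: 0.1 mL + 0.9 mL = 1 mL total → factor 1/0.1 = 10
Dilution factor to tube B = 320; to tube D = 80000
[tube B]/[tube D] = (factor to tube D)/(factor to tube B) = 80000/320 = 250

250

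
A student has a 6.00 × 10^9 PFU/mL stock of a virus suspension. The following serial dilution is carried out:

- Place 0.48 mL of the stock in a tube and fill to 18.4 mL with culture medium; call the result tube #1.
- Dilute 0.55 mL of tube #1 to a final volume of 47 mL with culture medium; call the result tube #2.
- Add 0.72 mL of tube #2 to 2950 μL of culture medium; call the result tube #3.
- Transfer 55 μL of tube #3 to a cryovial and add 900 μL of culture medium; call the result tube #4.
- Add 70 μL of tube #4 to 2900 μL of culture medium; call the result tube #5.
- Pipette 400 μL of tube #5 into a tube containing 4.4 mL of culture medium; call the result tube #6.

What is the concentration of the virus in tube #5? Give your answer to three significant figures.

488 PFU/mL

Step 1: 0.48 mL brought to 18.4 mL → factor 18.4/0.48 = 38.333
Step 2: 0.55 mL brought to 47 mL → factor 47/0.55 = 85.455
Step 3: 0.72 mL + 2950 μL = 3.67 mL total → factor 3.67/0.72 = 5.0972
Step 4: 55 μL + 900 μL = 955 μL total → factor 955/55 = 17.364
Step 5: 70 μL + 2900 μL = 2970 μL total → factor 2970/70 = 42.429
Dilution factor through tube #5 = 38.333 × 85.455 × 5.0972 × 17.364 × 42.429 = 1.2301 × 10^7
[tube #5] = 6.00 × 10^9 PFU/mL / 1.2301 × 10^7 = 488 PFU/mL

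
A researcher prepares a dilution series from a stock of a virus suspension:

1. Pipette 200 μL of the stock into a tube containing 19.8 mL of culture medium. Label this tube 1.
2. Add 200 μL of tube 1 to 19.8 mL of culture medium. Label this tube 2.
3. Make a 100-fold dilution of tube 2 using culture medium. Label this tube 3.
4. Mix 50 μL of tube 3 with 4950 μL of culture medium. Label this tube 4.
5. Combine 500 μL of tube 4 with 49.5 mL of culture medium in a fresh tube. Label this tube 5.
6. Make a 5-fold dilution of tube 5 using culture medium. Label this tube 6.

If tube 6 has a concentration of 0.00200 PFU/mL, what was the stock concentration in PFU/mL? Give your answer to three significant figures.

1.00 × 10^8 PFU/mL

Step 1: 200 μL + 19.8 mL = 20000 μL total → factor 20000/200 = 100
Step 2: 200 μL + 19.8 mL = 20000 μL total → factor 20000/200 = 100
Step 3: 100-fold → factor 100
Step 4: 50 μL + 4950 μL = 5000 μL total → factor 5000/50 = 100
Step 5: 500 μL + 49.5 mL = 50000 μL total → factor 50000/500 = 100
Step 6: 5-fold → factor 5
Overall dilution factor = 100 × 100 × 100 × 100 × 100 × 5 = 5 × 10^10
Stock = 0.00200 PFU/mL × 5 × 10^10 = 1.00 × 10^8 PFU/mL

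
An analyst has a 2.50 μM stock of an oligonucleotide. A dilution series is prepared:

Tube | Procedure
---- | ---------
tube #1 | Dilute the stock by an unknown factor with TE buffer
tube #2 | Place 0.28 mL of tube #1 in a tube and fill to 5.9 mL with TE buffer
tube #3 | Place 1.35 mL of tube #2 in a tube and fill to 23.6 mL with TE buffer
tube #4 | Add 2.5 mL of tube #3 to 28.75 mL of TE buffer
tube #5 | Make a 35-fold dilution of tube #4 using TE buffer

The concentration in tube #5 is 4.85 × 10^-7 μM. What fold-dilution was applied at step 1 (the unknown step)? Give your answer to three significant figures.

Step 1: unknown factor x
Step 2: 0.28 mL brought to 5.9 mL → factor 5.9/0.28 = 21.071
Step 3: 1.35 mL brought to 23.6 mL → factor 23.6/1.35 = 17.481
Step 4: 2.5 mL + 28.75 mL = 31.25 mL total → factor 31.25/2.5 = 12.5
Step 5: 35-fold → factor 35
Product of known-step factors = 1.6116 × 10^5
Overall factor = 2.50 μM / (4.85 × 10^-7 μM) = 5.1546 × 10^6
x = 5.1546 × 10^6 / 1.6116 × 10^5 = 32.0

32.0-fold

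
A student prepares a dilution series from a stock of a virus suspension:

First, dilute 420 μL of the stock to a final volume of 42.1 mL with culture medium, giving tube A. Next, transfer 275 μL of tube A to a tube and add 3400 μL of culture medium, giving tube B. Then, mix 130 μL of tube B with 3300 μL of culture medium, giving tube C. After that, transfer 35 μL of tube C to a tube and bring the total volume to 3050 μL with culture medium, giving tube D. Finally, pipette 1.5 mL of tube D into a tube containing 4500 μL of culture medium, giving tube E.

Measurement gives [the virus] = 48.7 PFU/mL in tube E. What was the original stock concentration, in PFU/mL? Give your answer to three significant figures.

6.00 × 10^8 PFU/mL

Step 1: 420 μL brought to 42.1 mL → factor 42100/420 = 100.24
Step 2: 275 μL + 3400 μL = 3675 μL total → factor 3675/275 = 13.364
Step 3: 130 μL + 3300 μL = 3430 μL total → factor 3430/130 = 26.385
Step 4: 35 μL brought to 3050 μL → factor 3050/35 = 87.143
Step 5: 1.5 mL + 4500 μL = 6 mL total → factor 6/1.5 = 4
Overall dilution factor = 100.24 × 13.364 × 26.385 × 87.143 × 4 = 1.232 × 10^7
Stock = 48.7 PFU/mL × 1.232 × 10^7 = 6.00 × 10^8 PFU/mL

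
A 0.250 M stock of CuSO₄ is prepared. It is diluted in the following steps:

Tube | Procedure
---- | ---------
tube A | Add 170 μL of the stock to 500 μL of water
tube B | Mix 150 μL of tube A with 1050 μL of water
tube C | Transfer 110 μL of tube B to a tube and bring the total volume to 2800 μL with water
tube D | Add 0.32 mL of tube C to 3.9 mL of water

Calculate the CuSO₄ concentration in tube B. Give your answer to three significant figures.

Step 1: 170 μL + 500 μL = 670 μL total → factor 670/170 = 3.9412
Step 2: 150 μL + 1050 μL = 1200 μL total → factor 1200/150 = 8
Dilution factor through tube B = 3.9412 × 8 = 31.529
[tube B] = 0.250 M / 31.529 = 0.00793 M

0.00793 M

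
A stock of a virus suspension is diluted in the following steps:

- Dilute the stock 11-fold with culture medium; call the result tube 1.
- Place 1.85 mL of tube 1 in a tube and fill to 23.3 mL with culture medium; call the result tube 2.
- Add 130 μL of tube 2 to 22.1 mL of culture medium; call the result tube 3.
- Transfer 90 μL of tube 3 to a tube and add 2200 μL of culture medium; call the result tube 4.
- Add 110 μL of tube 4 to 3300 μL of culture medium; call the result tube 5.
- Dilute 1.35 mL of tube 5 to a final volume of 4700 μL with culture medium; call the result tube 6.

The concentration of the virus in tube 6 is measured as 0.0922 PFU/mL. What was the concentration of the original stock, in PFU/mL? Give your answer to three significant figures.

Step 1: 11-fold → factor 11
Step 2: 1.85 mL brought to 23.3 mL → factor 23.3/1.85 = 12.595
Step 3: 130 μL + 22.1 mL = 22230 μL total → factor 22230/130 = 171
Step 4: 90 μL + 2200 μL = 2290 μL total → factor 2290/90 = 25.444
Step 5: 110 μL + 3300 μL = 3410 μL total → factor 3410/110 = 31
Step 6: 1.35 mL brought to 4700 μL → factor 4.7/1.35 = 3.4815
Overall dilution factor = 11 × 12.595 × 171 × 25.444 × 31 × 3.4815 = 6.5057 × 10^7
Stock = 0.0922 PFU/mL × 6.5057 × 10^7 = 6.00 × 10^6 PFU/mL

6.00 × 10^6 PFU/mL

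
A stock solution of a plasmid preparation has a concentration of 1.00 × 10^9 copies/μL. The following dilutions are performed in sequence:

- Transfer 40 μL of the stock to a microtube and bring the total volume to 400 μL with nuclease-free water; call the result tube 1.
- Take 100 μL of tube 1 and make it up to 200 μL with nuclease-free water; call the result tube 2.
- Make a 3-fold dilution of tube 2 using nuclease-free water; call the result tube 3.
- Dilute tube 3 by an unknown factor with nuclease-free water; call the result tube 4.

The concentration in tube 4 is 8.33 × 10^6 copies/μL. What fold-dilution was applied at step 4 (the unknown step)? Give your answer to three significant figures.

2.00-fold

Step 1: 40 μL brought to 400 μL → factor 400/40 = 10
Step 2: 100 μL brought to 200 μL → factor 200/100 = 2
Step 3: 3-fold → factor 3
Step 4: unknown factor x
Product of known-step factors = 60
Overall factor = 1.00 × 10^9 copies/μL / (8.33 × 10^6 copies/μL) = 120.05
x = 120.05 / 60 = 2.00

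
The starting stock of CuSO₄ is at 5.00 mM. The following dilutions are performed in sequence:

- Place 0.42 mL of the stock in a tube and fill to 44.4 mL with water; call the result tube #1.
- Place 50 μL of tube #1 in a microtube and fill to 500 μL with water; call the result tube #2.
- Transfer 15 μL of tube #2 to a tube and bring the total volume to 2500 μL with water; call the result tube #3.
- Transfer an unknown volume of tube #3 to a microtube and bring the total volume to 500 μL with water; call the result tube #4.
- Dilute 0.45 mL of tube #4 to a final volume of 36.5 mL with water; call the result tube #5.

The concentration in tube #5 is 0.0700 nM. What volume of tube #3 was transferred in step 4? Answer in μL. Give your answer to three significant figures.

Step 1: 0.42 mL brought to 44.4 mL → factor 44.4/0.42 = 105.71
Step 2: 50 μL brought to 500 μL → factor 500/50 = 10
Step 3: 15 μL brought to 2500 μL → factor 2500/15 = 166.67
Step 4: v brought to 500 μL → factor = 500 μL/v
Step 5: 0.45 mL brought to 36.5 mL → factor 36.5/0.45 = 81.111
Product of known-step factors = 1.4291 × 10^7
Overall factor = 5.00 mM / (0.0700 nM) = 7.1429 × 10^7
Step-4 factor = 7.1429 × 10^7 / 1.4291 × 10^7 = 4.9981
v = 500 μL / 4.9981 = 100 μL

100 μL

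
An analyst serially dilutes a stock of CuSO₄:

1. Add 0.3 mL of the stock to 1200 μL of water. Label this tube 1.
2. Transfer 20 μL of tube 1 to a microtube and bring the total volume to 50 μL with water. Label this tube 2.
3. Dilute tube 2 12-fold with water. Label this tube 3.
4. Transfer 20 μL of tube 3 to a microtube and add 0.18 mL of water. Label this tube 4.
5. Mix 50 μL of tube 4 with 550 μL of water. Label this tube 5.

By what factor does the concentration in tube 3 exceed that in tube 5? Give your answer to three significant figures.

120

Step 1: 0.3 mL + 1200 μL = 1.5 mL total → factor 1.5/0.3 = 5
Step 2: 20 μL brought to 50 μL → factor 50/20 = 2.5
Step 3: 12-fold → factor 12
Step 4: 20 μL + 0.18 mL = 200 μL total → factor 200/20 = 10
Step 5: 50 μL + 550 μL = 600 μL total → factor 600/50 = 12
Dilution factor to tube 3 = 150; to tube 5 = 18000
[tube 3]/[tube 5] = (factor to tube 5)/(factor to tube 3) = 18000/150 = 120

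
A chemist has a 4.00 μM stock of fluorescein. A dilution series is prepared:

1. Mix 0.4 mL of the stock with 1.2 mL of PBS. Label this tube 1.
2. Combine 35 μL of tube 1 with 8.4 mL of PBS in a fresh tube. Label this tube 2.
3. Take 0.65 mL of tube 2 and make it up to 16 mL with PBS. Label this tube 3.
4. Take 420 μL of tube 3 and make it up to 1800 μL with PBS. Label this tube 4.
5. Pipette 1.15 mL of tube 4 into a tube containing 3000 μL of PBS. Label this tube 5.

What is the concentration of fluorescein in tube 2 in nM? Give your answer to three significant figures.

4.15 nM

Step 1: 0.4 mL + 1.2 mL = 1.6 mL total → factor 1.6/0.4 = 4
Step 2: 35 μL + 8.4 mL = 8435 μL total → factor 8435/35 = 241
Dilution factor through tube 2 = 4 × 241 = 964
[tube 2] = 4.00 μM / 964 = 0.004149 μM = 4.15 nM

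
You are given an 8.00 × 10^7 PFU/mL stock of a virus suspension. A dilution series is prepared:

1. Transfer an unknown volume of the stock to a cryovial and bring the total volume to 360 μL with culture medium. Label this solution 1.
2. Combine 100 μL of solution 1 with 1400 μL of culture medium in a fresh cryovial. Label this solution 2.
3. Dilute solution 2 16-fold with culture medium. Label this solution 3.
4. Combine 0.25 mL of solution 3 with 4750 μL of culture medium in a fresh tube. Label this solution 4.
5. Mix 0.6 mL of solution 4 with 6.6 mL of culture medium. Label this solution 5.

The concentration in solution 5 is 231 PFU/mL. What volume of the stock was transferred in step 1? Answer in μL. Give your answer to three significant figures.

Step 1: v brought to 360 μL → factor = 360 μL/v
Step 2: 100 μL + 1400 μL = 1500 μL total → factor 1500/100 = 15
Step 3: 16-fold → factor 16
Step 4: 0.25 mL + 4750 μL = 5 mL total → factor 5/0.25 = 20
Step 5: 0.6 mL + 6.6 mL = 7.2 mL total → factor 7.2/0.6 = 12
Product of known-step factors = 57600
Overall factor = 8.00 × 10^7 PFU/mL / (231 PFU/mL) = 3.4632 × 10^5
Step-1 factor = 3.4632 × 10^5 / 57600 = 6.0125
v = 360 μL / 6.0125 = 59.9 μL

59.9 μL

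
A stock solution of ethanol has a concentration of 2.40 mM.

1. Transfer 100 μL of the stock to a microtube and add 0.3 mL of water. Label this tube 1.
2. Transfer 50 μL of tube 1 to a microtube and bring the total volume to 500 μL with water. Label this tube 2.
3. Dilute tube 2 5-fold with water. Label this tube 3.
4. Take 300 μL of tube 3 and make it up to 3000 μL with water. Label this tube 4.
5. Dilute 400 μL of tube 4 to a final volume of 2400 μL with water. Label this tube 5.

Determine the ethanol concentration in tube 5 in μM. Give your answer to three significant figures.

0.200 μM

Step 1: 100 μL + 0.3 mL = 400 μL total → factor 400/100 = 4
Step 2: 50 μL brought to 500 μL → factor 500/50 = 10
Step 3: 5-fold → factor 5
Step 4: 300 μL brought to 3000 μL → factor 3000/300 = 10
Step 5: 400 μL brought to 2400 μL → factor 2400/400 = 6
Overall dilution factor = 4 × 10 × 5 × 10 × 6 = 12000
Final = 2.40 mM / 12000 = 0.0002000 mM = 0.200 μM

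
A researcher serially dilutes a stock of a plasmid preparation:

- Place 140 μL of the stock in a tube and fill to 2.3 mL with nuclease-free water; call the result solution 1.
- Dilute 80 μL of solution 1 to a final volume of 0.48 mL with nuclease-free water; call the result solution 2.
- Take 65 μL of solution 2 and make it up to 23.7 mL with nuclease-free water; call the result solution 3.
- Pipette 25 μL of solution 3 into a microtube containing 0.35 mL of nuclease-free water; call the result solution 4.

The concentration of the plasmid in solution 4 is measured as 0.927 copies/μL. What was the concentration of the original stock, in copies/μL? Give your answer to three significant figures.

Step 1: 140 μL brought to 2.3 mL → factor 2300/140 = 16.429
Step 2: 80 μL brought to 0.48 mL → factor 480/80 = 6
Step 3: 65 μL brought to 23.7 mL → factor 23700/65 = 364.62
Step 4: 25 μL + 0.35 mL = 375 μL total → factor 375/25 = 15
Overall dilution factor = 16.429 × 6 × 364.62 × 15 = 5.3911 × 10^5
Stock = 0.927 copies/μL × 5.3911 × 10^5 = 5.00 × 10^5 copies/μL

5.00 × 10^5 copies/μL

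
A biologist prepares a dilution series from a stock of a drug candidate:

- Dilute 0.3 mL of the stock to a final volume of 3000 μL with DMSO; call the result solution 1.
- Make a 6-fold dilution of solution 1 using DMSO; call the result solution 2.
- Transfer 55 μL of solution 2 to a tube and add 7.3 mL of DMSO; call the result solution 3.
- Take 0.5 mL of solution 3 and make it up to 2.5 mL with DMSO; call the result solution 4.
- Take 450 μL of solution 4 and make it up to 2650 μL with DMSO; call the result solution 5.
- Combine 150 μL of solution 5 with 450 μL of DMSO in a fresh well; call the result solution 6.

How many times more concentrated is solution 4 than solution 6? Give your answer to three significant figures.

Step 1: 0.3 mL brought to 3000 μL → factor 3/0.3 = 10
Step 2: 6-fold → factor 6
Step 3: 55 μL + 7.3 mL = 7355 μL total → factor 7355/55 = 133.73
Step 4: 0.5 mL brought to 2.5 mL → factor 2.5/0.5 = 5
Step 5: 450 μL brought to 2650 μL → factor 2650/450 = 5.8889
Step 6: 150 μL + 450 μL = 600 μL total → factor 600/150 = 4
Dilution factor to solution 4 = 40118; to solution 6 = 9.4501 × 10^5
[solution 4]/[solution 6] = (factor to solution 6)/(factor to solution 4) = 9.4501 × 10^5/40118 = 23.6

23.6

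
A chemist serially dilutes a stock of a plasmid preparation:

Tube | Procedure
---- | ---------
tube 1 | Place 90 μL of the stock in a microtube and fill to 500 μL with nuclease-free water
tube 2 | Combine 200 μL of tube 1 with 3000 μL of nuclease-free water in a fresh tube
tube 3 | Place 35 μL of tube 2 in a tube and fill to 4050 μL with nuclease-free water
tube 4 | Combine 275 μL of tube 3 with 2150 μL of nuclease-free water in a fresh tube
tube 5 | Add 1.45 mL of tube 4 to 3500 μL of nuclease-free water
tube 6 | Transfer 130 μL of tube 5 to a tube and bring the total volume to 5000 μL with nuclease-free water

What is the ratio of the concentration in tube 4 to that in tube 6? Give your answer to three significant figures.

131

Step 1: 90 μL brought to 500 μL → factor 500/90 = 5.5556
Step 2: 200 μL + 3000 μL = 3200 μL total → factor 3200/200 = 16
Step 3: 35 μL brought to 4050 μL → factor 4050/35 = 115.71
Step 4: 275 μL + 2150 μL = 2425 μL total → factor 2425/275 = 8.8182
Step 5: 1.45 mL + 3500 μL = 4.95 mL total → factor 4.95/1.45 = 3.4138
Step 6: 130 μL brought to 5000 μL → factor 5000/130 = 38.462
Dilution factor to tube 4 = 90701; to tube 6 = 1.1909 × 10^7
[tube 4]/[tube 6] = (factor to tube 6)/(factor to tube 4) = 1.1909 × 10^7/90701 = 131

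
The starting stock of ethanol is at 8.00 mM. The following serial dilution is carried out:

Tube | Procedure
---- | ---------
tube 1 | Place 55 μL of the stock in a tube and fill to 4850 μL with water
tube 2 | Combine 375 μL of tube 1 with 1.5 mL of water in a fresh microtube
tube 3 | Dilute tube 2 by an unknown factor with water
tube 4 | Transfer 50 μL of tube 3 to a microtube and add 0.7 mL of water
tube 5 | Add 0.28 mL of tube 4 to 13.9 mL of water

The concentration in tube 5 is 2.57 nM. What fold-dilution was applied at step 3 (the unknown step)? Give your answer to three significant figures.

Step 1: 55 μL brought to 4850 μL → factor 4850/55 = 88.182
Step 2: 375 μL + 1.5 mL = 1875 μL total → factor 1875/375 = 5
Step 3: unknown factor x
Step 4: 50 μL + 0.7 mL = 750 μL total → factor 750/50 = 15
Step 5: 0.28 mL + 13.9 mL = 14.18 mL total → factor 14.18/0.28 = 50.643
Product of known-step factors = 3.3493 × 10^5
Overall factor = 8.00 mM / (2.57 nM) = 3.1128 × 10^6
x = 3.1128 × 10^6 / 3.3493 × 10^5 = 9.29

9.29-fold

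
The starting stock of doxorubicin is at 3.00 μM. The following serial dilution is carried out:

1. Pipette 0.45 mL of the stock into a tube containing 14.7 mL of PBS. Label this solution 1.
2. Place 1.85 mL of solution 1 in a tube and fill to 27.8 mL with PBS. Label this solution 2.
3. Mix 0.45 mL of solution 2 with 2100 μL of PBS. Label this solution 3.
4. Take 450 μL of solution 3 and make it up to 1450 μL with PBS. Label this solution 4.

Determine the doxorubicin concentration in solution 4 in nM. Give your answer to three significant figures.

0.325 nM

Step 1: 0.45 mL + 14.7 mL = 15.15 mL total → factor 15.15/0.45 = 33.667
Step 2: 1.85 mL brought to 27.8 mL → factor 27.8/1.85 = 15.027
Step 3: 0.45 mL + 2100 μL = 2.55 mL total → factor 2.55/0.45 = 5.6667
Step 4: 450 μL brought to 1450 μL → factor 1450/450 = 3.2222
Overall dilution factor = 33.667 × 15.027 × 5.6667 × 3.2222 = 9237.5
Final = 3.00 μM / 9237.5 = 0.0003248 μM = 0.325 nM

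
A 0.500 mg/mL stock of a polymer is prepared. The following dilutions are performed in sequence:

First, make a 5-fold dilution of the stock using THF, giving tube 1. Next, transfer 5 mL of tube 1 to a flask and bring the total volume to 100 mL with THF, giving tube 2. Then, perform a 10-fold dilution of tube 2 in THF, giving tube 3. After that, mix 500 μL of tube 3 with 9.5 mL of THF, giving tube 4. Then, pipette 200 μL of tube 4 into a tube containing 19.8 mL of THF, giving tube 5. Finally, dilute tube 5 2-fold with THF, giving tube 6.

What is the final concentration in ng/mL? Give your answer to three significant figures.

0.125 ng/mL

Step 1: 5-fold → factor 5
Step 2: 5 mL brought to 100 mL → factor 100/5 = 20
Step 3: 10-fold → factor 10
Step 4: 500 μL + 9.5 mL = 10000 μL total → factor 10000/500 = 20
Step 5: 200 μL + 19.8 mL = 20000 μL total → factor 20000/200 = 100
Step 6: 2-fold → factor 2
Overall dilution factor = 5 × 20 × 10 × 20 × 100 × 2 = 4 × 10^6
Final = 0.500 mg/mL / 4 × 10^6 = 1.250 × 10^-7 mg/mL = 0.125 ng/mL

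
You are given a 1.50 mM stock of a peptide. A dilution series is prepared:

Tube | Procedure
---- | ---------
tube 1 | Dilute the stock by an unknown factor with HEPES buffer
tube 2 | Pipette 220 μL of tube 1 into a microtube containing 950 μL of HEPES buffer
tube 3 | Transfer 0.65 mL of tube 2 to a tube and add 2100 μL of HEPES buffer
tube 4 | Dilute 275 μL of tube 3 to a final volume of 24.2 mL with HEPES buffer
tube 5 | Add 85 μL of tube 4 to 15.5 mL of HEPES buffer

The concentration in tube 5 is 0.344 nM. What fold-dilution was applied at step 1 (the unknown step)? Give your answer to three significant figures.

Step 1: unknown factor x
Step 2: 220 μL + 950 μL = 1170 μL total → factor 1170/220 = 5.3182
Step 3: 0.65 mL + 2100 μL = 2.75 mL total → factor 2.75/0.65 = 4.2308
Step 4: 275 μL brought to 24.2 mL → factor 24200/275 = 88
Step 5: 85 μL + 15.5 mL = 15585 μL total → factor 15585/85 = 183.35
Product of known-step factors = 3.6304 × 10^5
Overall factor = 1.50 mM / (0.344 nM) = 4.3605 × 10^6
x = 4.3605 × 10^6 / 3.6304 × 10^5 = 12.0

12.0-fold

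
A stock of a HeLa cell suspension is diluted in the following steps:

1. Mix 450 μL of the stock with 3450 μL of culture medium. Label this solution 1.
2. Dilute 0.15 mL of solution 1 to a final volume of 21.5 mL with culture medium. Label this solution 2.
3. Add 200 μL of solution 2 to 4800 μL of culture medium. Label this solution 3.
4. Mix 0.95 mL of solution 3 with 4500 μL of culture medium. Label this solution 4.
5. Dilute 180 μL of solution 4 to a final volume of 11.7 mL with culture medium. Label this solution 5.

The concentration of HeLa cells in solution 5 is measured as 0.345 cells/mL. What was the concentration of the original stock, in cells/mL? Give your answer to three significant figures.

Step 1: 450 μL + 3450 μL = 3900 μL total → factor 3900/450 = 8.6667
Step 2: 0.15 mL brought to 21.5 mL → factor 21.5/0.15 = 143.33
Step 3: 200 μL + 4800 μL = 5000 μL total → factor 5000/200 = 25
Step 4: 0.95 mL + 4500 μL = 5.45 mL total → factor 5.45/0.95 = 5.7368
Step 5: 180 μL brought to 11.7 mL → factor 11700/180 = 65
Overall dilution factor = 8.6667 × 143.33 × 25 × 5.7368 × 65 = 1.158 × 10^7
Stock = 0.345 cells/mL × 1.158 × 10^7 = 4.00 × 10^6 cells/mL

4.00 × 10^6 cells/mL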